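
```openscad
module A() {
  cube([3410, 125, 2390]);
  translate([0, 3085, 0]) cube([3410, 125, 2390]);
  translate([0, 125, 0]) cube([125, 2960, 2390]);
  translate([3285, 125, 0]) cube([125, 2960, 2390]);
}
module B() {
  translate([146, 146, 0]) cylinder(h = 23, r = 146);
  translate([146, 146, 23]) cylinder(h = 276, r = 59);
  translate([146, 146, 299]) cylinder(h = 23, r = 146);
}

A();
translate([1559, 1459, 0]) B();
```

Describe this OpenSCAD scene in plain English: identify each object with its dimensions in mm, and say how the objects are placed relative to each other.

A is the wall frame of a small rectangular building: four walls, each 2390 mm tall and 125 mm thick, enclosing a footprint 3410 mm (x) by 3210 mm (y) outside-to-outside, with no floor or roof. The front and back walls (the −y and +y sides) span the full width; the two side walls fit between them.

B is a spool: two coaxial disc flanges of radius 146 mm and thickness 23 mm, joined by a core cylinder of radius 59 mm and height 276 mm. The lower flange rests on z = 0 and the three cylinders share a vertical axis.

The spool sits inside the house frame, centred.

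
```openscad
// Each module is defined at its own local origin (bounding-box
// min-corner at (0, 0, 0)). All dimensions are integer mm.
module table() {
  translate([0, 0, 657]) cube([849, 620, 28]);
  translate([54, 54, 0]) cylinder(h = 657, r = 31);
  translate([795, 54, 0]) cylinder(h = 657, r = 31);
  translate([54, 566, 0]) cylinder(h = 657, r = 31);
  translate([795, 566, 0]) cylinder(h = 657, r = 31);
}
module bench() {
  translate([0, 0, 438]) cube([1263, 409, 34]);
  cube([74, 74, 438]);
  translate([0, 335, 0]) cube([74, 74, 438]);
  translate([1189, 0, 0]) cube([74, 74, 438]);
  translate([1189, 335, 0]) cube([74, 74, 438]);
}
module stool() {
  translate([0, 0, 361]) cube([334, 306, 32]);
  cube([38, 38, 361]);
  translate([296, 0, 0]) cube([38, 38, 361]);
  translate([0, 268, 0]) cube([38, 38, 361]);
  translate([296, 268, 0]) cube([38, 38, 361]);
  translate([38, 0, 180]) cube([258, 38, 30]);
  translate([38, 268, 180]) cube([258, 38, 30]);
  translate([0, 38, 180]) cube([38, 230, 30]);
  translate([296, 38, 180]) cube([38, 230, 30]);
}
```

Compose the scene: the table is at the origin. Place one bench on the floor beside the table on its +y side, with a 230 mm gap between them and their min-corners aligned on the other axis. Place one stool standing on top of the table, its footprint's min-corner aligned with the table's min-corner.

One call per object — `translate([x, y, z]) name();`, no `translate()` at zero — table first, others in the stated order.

table();
translate([0, 850, 0]) bench();
translate([0, 0, 685]) stool();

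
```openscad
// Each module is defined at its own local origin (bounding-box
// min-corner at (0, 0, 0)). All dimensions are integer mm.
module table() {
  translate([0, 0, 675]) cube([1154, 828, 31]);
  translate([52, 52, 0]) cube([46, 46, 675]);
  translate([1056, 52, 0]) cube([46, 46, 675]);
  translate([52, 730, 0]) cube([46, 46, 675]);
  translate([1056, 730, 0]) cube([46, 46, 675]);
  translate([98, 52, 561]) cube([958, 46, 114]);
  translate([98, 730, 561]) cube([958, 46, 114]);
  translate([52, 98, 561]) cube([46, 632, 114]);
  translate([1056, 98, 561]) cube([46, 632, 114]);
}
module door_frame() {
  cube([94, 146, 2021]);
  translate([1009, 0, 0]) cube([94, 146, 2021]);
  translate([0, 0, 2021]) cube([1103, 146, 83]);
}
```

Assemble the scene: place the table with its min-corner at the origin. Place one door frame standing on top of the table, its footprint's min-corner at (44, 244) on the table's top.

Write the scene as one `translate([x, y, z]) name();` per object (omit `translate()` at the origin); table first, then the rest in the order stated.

table();
translate([44, 244, 706]) door_frame();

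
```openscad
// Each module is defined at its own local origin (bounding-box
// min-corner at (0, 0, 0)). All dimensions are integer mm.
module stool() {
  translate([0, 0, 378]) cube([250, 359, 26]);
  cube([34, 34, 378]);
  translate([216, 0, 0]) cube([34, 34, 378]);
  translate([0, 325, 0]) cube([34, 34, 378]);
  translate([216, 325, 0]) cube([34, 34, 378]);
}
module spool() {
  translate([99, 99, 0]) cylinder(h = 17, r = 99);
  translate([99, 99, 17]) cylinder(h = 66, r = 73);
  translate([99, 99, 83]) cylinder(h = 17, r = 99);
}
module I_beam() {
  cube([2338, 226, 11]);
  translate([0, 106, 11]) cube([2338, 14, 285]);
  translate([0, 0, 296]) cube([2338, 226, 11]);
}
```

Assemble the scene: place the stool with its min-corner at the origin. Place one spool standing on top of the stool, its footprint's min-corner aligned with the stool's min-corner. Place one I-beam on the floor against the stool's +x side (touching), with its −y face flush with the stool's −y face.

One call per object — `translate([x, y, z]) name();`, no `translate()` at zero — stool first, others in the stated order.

stool();
translate([0, 0, 404]) spool();
translate([250, 0, 0]) I_beam();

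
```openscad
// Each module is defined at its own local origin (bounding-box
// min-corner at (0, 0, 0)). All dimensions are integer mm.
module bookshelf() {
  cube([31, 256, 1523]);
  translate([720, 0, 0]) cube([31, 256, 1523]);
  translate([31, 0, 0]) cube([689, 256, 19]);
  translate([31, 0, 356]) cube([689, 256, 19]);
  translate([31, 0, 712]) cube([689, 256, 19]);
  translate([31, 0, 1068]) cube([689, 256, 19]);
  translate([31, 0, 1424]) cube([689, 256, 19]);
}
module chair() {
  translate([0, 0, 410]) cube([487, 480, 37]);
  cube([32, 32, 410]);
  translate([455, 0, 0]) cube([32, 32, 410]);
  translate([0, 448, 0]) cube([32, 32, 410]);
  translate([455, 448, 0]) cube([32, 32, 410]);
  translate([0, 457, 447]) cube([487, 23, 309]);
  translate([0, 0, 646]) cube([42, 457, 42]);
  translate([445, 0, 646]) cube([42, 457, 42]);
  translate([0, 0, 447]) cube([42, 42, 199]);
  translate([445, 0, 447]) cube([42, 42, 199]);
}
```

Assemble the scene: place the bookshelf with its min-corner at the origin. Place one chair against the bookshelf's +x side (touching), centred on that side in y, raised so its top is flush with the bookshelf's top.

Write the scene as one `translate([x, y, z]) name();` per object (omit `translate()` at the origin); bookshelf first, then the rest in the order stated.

bookshelf();
translate([751, -112, 767]) chair();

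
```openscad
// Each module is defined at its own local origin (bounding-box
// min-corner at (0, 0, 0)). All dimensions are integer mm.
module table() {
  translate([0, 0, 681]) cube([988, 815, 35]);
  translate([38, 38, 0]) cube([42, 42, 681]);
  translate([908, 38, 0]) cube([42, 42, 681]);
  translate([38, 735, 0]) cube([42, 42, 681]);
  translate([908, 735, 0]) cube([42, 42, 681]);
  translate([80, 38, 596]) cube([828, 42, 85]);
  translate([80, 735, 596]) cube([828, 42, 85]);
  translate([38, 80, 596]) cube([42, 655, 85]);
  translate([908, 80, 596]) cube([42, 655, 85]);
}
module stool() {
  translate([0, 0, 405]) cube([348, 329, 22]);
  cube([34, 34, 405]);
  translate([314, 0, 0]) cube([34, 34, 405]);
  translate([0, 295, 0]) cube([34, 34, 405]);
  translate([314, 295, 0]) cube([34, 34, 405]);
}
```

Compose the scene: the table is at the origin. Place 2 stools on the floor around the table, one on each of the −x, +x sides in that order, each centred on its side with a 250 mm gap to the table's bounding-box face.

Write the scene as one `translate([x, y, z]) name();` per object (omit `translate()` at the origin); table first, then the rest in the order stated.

table();
translate([-598, 243, 0]) stool();
translate([1238, 243, 0]) stool();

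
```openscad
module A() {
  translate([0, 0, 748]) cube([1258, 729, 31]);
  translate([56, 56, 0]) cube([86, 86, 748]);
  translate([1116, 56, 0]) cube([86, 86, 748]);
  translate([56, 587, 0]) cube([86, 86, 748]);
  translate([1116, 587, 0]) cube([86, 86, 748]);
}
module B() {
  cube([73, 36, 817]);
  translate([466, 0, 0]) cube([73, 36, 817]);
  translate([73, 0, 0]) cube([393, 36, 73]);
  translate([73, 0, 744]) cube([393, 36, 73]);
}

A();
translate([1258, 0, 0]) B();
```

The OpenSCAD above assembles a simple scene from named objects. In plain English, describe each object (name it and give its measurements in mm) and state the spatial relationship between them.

A is a rectangular dining table. The top is 1258×729×31 mm with its upper surface at z = 779 mm. It stands on four 86×86 mm square legs, each inset 56 mm from the nearest pair of top edges, running from the floor to the underside of the top.

B is a picture frame with a 393×671 mm rectangular opening (x by z) and a uniform 73 mm border on every side. Frame depth is 36 mm along y. It is built from two vertical stiles running the full outside height and two horizontal rails spanning the gap between the stiles.

The picture frame is against the table's +x side, with their −y faces flush.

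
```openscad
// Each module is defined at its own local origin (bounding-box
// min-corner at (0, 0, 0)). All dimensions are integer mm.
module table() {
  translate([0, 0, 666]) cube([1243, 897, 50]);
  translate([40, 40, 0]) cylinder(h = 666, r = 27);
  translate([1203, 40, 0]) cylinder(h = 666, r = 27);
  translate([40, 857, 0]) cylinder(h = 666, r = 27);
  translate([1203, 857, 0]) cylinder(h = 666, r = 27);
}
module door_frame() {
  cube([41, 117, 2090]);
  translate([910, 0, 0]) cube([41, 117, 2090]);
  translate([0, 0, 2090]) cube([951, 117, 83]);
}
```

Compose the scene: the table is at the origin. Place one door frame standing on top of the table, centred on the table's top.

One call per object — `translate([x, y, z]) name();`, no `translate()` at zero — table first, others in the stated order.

table();
translate([146, 390, 716]) door_frame();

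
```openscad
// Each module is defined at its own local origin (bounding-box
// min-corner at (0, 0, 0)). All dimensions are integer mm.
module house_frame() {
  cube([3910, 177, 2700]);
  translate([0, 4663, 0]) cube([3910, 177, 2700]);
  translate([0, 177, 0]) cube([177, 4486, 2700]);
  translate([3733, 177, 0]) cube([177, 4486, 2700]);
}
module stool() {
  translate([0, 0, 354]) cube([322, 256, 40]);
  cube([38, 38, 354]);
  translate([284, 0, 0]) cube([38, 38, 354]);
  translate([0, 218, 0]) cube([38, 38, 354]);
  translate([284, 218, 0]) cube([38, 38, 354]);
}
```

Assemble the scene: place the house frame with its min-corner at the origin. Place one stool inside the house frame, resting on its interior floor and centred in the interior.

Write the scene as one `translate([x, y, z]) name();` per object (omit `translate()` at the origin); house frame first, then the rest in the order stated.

house_frame();
translate([1794, 2292, 0]) stool();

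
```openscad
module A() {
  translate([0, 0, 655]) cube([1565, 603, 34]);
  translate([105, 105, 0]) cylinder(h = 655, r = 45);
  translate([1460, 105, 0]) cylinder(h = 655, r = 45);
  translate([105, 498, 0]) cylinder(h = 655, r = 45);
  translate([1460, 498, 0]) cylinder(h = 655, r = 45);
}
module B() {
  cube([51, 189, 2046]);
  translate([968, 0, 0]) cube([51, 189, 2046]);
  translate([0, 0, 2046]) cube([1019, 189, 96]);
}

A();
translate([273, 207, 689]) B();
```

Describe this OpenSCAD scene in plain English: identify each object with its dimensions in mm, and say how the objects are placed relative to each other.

A is a table: top 1565 mm (x) × 603 mm (y), 34 mm thick, upper face at z = 689 mm, on four round legs of 90 mm diameter, each leg's bounding box inset 60 mm from the nearest pair of top edges, running from z = 0 to the bottom of the top.

B is a rectangular door frame: two vertical jambs of 51×189 mm section, 2046 mm tall, with a clear opening 917 mm wide between their inner faces. A header 96 mm tall and 189 mm deep lies on top of the jambs and spans the full outside width.

The door frame is on top of the table, centred.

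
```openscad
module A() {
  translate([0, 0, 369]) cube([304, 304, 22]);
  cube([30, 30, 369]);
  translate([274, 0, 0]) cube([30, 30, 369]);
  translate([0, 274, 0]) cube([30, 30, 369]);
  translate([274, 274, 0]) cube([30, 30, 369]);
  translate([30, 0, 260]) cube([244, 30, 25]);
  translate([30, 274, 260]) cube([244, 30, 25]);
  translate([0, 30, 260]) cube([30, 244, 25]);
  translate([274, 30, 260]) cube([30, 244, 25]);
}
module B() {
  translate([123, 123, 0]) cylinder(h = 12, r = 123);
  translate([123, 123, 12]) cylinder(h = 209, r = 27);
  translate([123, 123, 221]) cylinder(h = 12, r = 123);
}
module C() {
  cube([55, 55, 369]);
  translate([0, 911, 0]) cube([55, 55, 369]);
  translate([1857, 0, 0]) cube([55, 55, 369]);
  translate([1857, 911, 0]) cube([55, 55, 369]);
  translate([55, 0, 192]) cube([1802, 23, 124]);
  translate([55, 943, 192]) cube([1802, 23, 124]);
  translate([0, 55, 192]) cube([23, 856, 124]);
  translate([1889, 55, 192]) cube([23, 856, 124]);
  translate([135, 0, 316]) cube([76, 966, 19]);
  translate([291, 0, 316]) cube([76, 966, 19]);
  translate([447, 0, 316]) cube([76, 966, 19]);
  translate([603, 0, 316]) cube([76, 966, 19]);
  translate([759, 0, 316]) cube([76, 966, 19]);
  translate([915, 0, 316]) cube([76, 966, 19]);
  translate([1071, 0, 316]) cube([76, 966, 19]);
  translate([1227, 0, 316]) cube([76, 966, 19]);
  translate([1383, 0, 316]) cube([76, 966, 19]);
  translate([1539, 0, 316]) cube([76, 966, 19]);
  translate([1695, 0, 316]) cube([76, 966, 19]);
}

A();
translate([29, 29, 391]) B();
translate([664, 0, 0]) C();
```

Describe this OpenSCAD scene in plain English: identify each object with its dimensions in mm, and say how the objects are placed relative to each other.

A is a simple wooden stool: a rectangular seat 304 mm (x) by 304 mm (y), 22 mm thick, top face at z = 391 mm, on four square legs, each 30×30 mm in cross-section. The legs rest on z = 0, each flush with a corner of the seat. Four stretchers, 30 mm wide and 25 mm tall, connect adjacent legs with their undersides at z = 260 mm, each running between the inner faces of the legs it joins and aligned with the legs' outer faces on the other axis.

B is a spool: two coaxial disc flanges of radius 123 mm and thickness 12 mm, joined by a core cylinder of radius 27 mm and height 209 mm. The lower flange rests on z = 0 and the three cylinders share a vertical axis.

C is a bed frame 1912 mm long (x) by 966 mm wide (y). Four 55×55 mm corner posts, 369 mm tall, at the corners of the footprint. Four rails of 23 mm thickness and 124 mm height run between adjacent posts with their undersides at z = 192 mm, their outer faces flush with the outside of the frame (the two x-running rails run between the posts' inner faces; the two y-running rails run between the posts' inner faces). 11 slats, each 76 mm wide (x) and 19 mm thick, lie across the top of the two x-running rails, running the full 966 mm width of the frame in y; the slats are evenly spaced along x between the inner faces of the end posts with equal gaps (rounded down to the nearest mm) at the −x end and between each pair — any rounding remainder accumulates at the +x end.

The spool is on top of the stool, centred. The bed frame is on the floor beside the stool on its +x side.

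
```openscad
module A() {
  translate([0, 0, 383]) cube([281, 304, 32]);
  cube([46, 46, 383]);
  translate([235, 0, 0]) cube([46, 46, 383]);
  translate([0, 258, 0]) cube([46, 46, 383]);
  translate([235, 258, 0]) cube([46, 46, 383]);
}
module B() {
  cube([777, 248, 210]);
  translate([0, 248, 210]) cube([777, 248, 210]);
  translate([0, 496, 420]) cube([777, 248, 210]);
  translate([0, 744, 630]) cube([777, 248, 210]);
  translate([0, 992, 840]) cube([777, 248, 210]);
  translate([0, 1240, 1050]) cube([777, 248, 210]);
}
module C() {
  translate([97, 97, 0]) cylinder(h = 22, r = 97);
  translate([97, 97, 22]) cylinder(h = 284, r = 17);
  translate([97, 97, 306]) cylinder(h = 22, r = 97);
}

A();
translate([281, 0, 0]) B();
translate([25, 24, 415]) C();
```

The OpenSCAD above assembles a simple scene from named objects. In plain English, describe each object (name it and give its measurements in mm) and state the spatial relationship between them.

A is a simple wooden stool: a rectangular seat 281 mm (x) by 304 mm (y), 32 mm thick, top face at z = 415 mm, on four square legs, each 46×46 mm in cross-section. The legs rest on z = 0, each flush with a corner of the seat.

B is a straight staircase of 6 solid steps. Each step is 777 mm wide (x), 248 mm deep (y, the going) and 210 mm tall (the rise). The first step rests on the floor; each subsequent step sits one going further in +y and one rise higher in +z, directly behind and above the previous step with no overlap.

C is a spool: two coaxial disc flanges of radius 97 mm and thickness 22 mm, joined by a core cylinder of radius 17 mm and height 284 mm. The lower flange rests on z = 0 and the three cylinders share a vertical axis.

The staircase is against the stool's +x side, with their −y faces flush. The spool is on top of the stool.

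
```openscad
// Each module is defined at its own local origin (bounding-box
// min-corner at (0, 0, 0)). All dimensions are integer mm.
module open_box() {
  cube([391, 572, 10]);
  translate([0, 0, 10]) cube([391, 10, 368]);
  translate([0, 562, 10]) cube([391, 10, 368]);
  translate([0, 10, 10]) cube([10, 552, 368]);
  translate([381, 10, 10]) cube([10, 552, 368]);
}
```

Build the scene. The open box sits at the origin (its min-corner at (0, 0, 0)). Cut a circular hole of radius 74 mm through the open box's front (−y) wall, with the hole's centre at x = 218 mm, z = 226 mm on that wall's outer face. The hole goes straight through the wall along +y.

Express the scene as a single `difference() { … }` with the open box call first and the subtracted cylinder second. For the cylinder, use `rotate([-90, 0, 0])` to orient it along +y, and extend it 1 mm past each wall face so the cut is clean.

difference() {
  open_box();
  translate([218, -1, 226]) rotate([-90, 0, 0]) cylinder(h = 12, r = 74);
}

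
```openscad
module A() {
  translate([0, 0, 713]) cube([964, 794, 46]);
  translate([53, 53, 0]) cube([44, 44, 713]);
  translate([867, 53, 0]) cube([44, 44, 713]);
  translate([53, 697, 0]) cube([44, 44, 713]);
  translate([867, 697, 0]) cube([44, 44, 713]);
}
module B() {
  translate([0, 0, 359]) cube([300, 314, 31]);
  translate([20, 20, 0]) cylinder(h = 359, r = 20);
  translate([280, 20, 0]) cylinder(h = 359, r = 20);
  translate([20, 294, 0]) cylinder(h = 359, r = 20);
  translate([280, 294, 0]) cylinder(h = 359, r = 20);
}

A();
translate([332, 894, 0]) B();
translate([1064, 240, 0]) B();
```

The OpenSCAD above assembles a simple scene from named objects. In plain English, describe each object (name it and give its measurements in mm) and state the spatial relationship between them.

A is a table with a 964×794 mm rectangular top, 46 mm thick, top surface at z = 759 mm, supported by four 44×44 mm square legs, each inset 53 mm from the nearest pair of top edges, running from the floor.

B is a four-legged stool. The seat is 300×314 mm, 31 mm thick, top at z = 390 mm. It stands on four round legs, each 40 mm in diameter, from z = 0 to the seat underside, each leg's axis is inset half a diameter from the nearest pair of seat edges (so the leg's bounding box is flush with the corner).

Two stools sit around the table at the +y, +x sides.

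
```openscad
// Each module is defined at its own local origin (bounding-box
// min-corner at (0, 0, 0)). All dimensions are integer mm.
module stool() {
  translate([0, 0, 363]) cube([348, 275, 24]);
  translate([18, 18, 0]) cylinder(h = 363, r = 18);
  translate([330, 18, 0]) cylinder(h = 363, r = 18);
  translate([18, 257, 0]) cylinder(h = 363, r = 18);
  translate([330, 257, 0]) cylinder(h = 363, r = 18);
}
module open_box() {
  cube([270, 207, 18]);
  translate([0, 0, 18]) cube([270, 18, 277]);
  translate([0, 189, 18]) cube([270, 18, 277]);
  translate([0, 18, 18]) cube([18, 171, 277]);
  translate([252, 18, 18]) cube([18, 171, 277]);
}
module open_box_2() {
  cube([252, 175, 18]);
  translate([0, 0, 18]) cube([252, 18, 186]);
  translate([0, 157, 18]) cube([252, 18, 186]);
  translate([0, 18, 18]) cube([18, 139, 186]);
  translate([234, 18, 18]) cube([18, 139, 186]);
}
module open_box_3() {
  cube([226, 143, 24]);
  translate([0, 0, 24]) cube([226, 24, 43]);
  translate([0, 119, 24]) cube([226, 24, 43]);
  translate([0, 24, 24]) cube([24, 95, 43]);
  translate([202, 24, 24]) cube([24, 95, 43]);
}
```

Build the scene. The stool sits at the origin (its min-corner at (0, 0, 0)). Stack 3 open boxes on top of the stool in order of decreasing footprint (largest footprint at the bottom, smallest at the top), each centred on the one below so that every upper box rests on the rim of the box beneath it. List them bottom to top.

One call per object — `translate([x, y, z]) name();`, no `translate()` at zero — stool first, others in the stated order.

stool();
translate([39, 34, 387]) open_box();
translate([48, 50, 682]) open_box_2();
translate([61, 66, 886]) open_box_3();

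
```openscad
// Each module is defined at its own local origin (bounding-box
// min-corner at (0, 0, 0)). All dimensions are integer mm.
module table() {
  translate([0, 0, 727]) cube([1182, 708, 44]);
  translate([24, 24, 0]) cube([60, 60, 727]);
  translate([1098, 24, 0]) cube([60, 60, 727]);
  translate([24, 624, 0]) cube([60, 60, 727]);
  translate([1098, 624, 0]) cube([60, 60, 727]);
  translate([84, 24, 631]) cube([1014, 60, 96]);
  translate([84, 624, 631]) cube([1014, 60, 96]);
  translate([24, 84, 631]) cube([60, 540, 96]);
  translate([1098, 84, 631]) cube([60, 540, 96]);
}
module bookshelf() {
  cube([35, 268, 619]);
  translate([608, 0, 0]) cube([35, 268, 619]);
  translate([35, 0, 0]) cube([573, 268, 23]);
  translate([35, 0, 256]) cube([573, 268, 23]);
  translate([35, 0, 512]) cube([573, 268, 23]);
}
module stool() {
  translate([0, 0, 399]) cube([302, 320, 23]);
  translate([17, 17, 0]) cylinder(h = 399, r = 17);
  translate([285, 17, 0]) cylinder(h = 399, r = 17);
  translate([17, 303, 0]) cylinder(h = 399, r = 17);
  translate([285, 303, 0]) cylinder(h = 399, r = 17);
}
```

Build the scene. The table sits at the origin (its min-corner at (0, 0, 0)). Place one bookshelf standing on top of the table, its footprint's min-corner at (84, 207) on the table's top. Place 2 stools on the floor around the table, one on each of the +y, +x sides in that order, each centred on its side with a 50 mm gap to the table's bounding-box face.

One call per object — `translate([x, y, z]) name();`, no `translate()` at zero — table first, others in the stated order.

table();
translate([84, 207, 771]) bookshelf();
translate([440, 758, 0]) stool();
translate([1232, 194, 0]) stool();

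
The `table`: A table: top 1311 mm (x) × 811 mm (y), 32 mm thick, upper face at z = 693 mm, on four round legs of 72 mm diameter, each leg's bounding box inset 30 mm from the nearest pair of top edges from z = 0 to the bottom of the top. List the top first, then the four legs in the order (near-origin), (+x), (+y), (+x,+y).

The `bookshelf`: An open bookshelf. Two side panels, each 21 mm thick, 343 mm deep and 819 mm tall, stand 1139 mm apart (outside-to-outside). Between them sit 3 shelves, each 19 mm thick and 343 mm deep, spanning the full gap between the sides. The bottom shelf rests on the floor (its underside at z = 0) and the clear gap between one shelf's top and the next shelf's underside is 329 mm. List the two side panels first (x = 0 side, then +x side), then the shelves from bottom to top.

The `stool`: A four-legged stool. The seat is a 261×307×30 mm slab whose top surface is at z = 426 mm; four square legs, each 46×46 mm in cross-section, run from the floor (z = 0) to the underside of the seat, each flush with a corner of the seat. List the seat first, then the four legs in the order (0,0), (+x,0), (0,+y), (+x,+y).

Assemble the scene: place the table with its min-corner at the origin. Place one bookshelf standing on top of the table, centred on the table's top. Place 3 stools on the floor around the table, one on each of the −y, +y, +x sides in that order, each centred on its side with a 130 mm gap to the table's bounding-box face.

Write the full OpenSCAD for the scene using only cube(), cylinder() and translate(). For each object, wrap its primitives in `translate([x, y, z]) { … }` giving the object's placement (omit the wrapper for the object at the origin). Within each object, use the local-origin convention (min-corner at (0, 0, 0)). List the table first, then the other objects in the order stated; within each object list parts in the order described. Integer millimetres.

translate([0, 0, 661]) cube([1311, 811, 32]);
translate([66, 66, 0]) cylinder(h = 661, r = 36);
translate([1245, 66, 0]) cylinder(h = 661, r = 36);
translate([66, 745, 0]) cylinder(h = 661, r = 36);
translate([1245, 745, 0]) cylinder(h = 661, r = 36);
translate([86, 234, 693]) {
  cube([21, 343, 819]);
  translate([1118, 0, 0]) cube([21, 343, 819]);
  translate([21, 0, 0]) cube([1097, 343, 19]);
  translate([21, 0, 348]) cube([1097, 343, 19]);
  translate([21, 0, 696]) cube([1097, 343, 19]);
}
translate([525, -437, 0]) {
  translate([0, 0, 396]) cube([261, 307, 30]);
  cube([46, 46, 396]);
  translate([215, 0, 0]) cube([46, 46, 396]);
  translate([0, 261, 0]) cube([46, 46, 396]);
  translate([215, 261, 0]) cube([46, 46, 396]);
}
translate([525, 941, 0]) {
  translate([0, 0, 396]) cube([261, 307, 30]);
  cube([46, 46, 396]);
  translate([215, 0, 0]) cube([46, 46, 396]);
  translate([0, 261, 0]) cube([46, 46, 396]);
  translate([215, 261, 0]) cube([46, 46, 396]);
}
translate([1441, 252, 0]) {
  translate([0, 0, 396]) cube([261, 307, 30]);
  cube([46, 46, 396]);
  translate([215, 0, 0]) cube([46, 46, 396]);
  translate([0, 261, 0]) cube([46, 46, 396]);
  translate([215, 261, 0]) cube([46, 46, 396]);
}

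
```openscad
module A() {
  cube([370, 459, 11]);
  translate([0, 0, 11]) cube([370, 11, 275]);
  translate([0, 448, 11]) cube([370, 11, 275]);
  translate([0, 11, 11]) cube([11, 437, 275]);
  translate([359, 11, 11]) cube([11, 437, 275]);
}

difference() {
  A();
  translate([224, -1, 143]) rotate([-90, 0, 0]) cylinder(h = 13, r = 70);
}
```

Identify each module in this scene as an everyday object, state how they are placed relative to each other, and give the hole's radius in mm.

A is an open box. The open box has a circular hole through its front wall. The hole's radius is 70 mm.

The subtracted cylinder has r = 70 mm.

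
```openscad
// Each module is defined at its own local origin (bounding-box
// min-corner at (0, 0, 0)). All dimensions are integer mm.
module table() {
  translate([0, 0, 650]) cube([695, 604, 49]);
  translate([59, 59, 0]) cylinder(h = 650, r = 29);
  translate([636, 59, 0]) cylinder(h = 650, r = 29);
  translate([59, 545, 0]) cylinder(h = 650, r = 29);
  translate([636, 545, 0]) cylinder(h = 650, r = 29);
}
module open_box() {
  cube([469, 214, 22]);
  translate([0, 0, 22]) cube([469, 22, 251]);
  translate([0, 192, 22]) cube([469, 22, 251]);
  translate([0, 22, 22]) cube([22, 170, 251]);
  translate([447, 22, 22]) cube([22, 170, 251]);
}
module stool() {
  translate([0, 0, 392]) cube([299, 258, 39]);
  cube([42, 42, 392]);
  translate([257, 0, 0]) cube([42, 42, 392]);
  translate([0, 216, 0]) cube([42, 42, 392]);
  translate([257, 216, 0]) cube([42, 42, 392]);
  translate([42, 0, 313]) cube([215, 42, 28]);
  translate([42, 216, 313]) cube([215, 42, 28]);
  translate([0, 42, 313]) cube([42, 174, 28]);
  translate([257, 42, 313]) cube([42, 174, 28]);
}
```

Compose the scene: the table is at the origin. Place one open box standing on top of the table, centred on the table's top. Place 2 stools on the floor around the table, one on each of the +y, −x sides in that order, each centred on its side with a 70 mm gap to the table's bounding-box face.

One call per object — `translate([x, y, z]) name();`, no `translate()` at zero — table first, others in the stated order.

table();
translate([113, 195, 699]) open_box();
translate([198, 674, 0]) stool();
translate([-369, 173, 0]) stool();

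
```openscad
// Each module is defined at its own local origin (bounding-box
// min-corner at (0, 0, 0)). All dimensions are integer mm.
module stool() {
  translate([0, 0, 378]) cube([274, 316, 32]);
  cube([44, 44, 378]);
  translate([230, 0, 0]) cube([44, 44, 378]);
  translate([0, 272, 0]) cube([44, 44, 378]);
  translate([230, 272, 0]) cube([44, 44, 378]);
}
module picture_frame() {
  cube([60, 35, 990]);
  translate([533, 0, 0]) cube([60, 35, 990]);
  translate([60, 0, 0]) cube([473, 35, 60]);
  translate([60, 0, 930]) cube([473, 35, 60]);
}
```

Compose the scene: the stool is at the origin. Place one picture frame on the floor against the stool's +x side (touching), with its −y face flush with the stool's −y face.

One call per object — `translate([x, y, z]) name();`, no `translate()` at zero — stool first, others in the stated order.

stool();
translate([274, 0, 0]) picture_frame();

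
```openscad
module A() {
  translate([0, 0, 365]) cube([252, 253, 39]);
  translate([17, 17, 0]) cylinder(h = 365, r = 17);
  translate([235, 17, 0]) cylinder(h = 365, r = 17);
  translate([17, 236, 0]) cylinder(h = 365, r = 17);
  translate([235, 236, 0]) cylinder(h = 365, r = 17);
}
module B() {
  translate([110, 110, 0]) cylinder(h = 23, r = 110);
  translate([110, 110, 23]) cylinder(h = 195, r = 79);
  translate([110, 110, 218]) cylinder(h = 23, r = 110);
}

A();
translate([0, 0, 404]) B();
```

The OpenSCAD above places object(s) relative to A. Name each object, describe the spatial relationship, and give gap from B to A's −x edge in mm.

A is a stool. B is a spool. The spool is on top of the stool. The gap from the spool to the stool's −x edge is 0 mm.

The spool's min-x is at 0; the stool's min-x is 0; gap = 0 mm.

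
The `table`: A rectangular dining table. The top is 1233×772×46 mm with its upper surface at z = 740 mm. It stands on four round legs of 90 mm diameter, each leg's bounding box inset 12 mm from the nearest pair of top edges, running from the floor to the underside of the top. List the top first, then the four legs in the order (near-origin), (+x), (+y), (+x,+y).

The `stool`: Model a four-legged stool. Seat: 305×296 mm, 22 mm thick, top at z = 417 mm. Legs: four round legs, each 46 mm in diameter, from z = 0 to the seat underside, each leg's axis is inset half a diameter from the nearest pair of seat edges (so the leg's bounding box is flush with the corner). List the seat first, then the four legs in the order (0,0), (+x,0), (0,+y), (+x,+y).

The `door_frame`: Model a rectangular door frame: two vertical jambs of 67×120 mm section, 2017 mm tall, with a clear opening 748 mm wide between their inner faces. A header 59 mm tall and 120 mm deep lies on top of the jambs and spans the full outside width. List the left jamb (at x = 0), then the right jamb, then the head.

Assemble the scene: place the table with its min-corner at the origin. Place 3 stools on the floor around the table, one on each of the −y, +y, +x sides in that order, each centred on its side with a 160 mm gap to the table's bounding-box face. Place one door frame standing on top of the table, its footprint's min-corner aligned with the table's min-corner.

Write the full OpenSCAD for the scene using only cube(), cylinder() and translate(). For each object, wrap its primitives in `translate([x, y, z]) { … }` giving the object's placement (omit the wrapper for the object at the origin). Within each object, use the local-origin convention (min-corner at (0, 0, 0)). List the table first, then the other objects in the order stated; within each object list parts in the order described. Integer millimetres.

translate([0, 0, 694]) cube([1233, 772, 46]);
translate([57, 57, 0]) cylinder(h = 694, r = 45);
translate([1176, 57, 0]) cylinder(h = 694, r = 45);
translate([57, 715, 0]) cylinder(h = 694, r = 45);
translate([1176, 715, 0]) cylinder(h = 694, r = 45);
translate([464, -456, 0]) {
  translate([0, 0, 395]) cube([305, 296, 22]);
  translate([23, 23, 0]) cylinder(h = 395, r = 23);
  translate([282, 23, 0]) cylinder(h = 395, r = 23);
  translate([23, 273, 0]) cylinder(h = 395, r = 23);
  translate([282, 273, 0]) cylinder(h = 395, r = 23);
}
translate([464, 932, 0]) {
  translate([0, 0, 395]) cube([305, 296, 22]);
  translate([23, 23, 0]) cylinder(h = 395, r = 23);
  translate([282, 23, 0]) cylinder(h = 395, r = 23);
  translate([23, 273, 0]) cylinder(h = 395, r = 23);
  translate([282, 273, 0]) cylinder(h = 395, r = 23);
}
translate([1393, 238, 0]) {
  translate([0, 0, 395]) cube([305, 296, 22]);
  translate([23, 23, 0]) cylinder(h = 395, r = 23);
  translate([282, 23, 0]) cylinder(h = 395, r = 23);
  translate([23, 273, 0]) cylinder(h = 395, r = 23);
  translate([282, 273, 0]) cylinder(h = 395, r = 23);
}
translate([0, 0, 740]) {
  cube([67, 120, 2017]);
  translate([815, 0, 0]) cube([67, 120, 2017]);
  translate([0, 0, 2017]) cube([882, 120, 59]);
}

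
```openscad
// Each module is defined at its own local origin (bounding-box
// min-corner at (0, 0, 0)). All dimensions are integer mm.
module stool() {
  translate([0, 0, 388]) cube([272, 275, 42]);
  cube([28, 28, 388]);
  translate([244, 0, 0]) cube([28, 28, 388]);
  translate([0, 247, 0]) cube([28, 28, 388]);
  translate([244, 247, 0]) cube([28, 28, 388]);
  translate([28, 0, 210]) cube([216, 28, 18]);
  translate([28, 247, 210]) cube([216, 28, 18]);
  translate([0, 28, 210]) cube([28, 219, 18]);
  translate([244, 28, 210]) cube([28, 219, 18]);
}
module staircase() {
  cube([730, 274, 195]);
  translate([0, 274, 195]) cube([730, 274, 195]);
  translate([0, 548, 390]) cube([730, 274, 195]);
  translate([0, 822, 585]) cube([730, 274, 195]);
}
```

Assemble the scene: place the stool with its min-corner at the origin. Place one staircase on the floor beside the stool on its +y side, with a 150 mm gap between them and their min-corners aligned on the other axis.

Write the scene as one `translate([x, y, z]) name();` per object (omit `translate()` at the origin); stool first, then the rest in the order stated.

stool();
translate([0, 425, 0]) staircase();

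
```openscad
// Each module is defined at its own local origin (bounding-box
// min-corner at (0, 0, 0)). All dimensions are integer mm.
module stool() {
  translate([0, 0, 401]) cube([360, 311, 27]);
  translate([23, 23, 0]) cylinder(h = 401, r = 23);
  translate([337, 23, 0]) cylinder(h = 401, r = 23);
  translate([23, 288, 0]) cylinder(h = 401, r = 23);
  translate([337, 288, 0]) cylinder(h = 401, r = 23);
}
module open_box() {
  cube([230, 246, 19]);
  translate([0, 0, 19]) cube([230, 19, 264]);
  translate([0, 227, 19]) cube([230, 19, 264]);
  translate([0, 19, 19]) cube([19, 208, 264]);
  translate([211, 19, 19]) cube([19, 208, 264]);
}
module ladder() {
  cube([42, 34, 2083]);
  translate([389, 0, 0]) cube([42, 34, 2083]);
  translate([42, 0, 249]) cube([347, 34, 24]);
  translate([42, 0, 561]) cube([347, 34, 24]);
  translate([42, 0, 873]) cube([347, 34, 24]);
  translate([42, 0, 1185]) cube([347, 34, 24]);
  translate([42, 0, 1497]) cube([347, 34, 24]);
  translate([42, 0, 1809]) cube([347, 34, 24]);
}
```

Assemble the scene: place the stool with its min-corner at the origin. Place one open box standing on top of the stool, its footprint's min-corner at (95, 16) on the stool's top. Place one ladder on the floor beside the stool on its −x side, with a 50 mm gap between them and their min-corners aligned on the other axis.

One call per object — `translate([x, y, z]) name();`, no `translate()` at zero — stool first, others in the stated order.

stool();
translate([95, 16, 428]) open_box();
translate([-481, 0, 0]) ladder();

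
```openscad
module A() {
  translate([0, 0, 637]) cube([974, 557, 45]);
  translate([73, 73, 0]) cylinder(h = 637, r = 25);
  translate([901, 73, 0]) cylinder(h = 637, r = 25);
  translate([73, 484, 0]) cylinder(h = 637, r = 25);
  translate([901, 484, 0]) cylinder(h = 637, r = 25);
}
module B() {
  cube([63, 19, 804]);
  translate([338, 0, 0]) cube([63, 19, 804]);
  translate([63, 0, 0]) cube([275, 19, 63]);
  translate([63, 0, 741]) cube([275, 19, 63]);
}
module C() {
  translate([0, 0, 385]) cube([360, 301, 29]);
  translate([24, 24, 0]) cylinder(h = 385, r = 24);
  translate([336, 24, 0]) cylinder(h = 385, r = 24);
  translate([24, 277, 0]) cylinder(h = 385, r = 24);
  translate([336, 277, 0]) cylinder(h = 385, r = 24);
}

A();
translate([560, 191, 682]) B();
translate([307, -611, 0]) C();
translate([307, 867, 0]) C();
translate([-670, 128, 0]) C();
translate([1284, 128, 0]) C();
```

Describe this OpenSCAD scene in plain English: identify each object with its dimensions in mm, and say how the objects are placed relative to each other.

A is a rectangular dining table. The top is 974×557×45 mm with its upper surface at z = 682 mm. It stands on four round legs of 50 mm diameter, each leg's bounding box inset 48 mm from the nearest pair of top edges, running from the floor to the underside of the top.

B is a picture frame with a 275×678 mm rectangular opening (x by z) and a uniform 63 mm border on every side. Frame depth is 19 mm along y. It is built from two vertical stiles running the full outside height and two horizontal rails spanning the gap between the stiles.

C is a four-legged stool. The seat is 360×301 mm, 29 mm thick, top at z = 414 mm. It stands on four round legs, each 48 mm in diameter, from z = 0 to the seat underside, each leg's axis is inset half a diameter from the nearest pair of seat edges (so the leg's bounding box is flush with the corner).

The picture frame is on top of the table. Four stools sit around the table at the −y, +y, −x, +x sides.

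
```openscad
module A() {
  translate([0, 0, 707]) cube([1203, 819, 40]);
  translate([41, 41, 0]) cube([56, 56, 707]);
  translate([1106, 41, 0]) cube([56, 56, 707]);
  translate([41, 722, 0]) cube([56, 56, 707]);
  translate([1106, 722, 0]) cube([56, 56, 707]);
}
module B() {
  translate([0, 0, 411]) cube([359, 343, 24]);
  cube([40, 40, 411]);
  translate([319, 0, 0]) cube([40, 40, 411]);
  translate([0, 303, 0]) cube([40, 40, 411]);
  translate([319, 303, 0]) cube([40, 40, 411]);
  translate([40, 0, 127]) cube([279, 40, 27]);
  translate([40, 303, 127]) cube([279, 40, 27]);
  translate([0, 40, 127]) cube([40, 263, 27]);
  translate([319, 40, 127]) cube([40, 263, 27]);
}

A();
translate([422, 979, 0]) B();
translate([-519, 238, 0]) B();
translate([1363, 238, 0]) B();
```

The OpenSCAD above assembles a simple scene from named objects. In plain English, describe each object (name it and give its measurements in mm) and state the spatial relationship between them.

A is a rectangular dining table. The top is 1203×819×40 mm with its upper surface at z = 747 mm. It stands on four 56×56 mm square legs, each inset 41 mm from the nearest pair of top edges, running from the floor to the underside of the top.

B is a four-legged stool. The seat is a 359×343×24 mm slab whose top surface is at z = 435 mm; four square legs, each 40×40 mm in cross-section, run from the floor (z = 0) to the underside of the seat, each flush with a corner of the seat. Four stretchers, 40 mm wide and 27 mm tall, connect adjacent legs with their undersides at z = 127 mm, each running between the inner faces of the legs it joins and aligned with the legs' outer faces on the other axis.

Three stools sit around the table at the +y, −x, +x sides.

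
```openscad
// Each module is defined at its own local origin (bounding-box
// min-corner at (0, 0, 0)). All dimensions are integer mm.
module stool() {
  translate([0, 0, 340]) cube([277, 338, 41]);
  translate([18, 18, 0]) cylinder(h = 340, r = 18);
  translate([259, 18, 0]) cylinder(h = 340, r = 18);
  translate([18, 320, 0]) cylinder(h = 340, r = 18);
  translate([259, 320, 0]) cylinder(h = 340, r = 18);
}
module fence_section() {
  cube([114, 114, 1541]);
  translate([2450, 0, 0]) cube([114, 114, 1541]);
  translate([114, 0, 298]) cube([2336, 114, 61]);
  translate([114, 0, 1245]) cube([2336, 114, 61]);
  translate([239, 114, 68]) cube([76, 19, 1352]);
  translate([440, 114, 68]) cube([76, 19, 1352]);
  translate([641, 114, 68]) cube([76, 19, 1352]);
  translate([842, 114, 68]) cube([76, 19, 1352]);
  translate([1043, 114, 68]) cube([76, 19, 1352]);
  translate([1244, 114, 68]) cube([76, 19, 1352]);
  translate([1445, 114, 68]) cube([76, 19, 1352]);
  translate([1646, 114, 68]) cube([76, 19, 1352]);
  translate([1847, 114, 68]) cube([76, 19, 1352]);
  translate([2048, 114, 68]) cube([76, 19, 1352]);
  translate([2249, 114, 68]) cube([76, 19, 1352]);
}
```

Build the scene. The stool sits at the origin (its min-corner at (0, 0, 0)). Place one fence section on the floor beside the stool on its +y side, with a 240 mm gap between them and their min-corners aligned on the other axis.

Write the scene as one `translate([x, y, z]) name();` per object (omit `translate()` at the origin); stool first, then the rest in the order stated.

stool();
translate([0, 578, 0]) fence_section();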